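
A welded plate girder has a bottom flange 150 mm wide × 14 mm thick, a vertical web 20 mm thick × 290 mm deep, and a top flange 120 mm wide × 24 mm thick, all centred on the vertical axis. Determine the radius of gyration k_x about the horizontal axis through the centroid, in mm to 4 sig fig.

Decompose the section into non-overlapping parts with the origin at the bottom-left of its bounding rectangle.
Bottom plate: 150 × 14, A = 2 100 mm², y = 7 mm, Ī = 34 300 mm⁴.
Web plate: 20 × 290, A = 5 800 mm², y = 159 mm, Ī = 40 648 333 mm⁴.
Top plate: 120 × 24, A = 2 880 mm², y = 316 mm, Ī = 138 240 mm⁴.
Centroid: ȳ = ΣA·y / ΣA = 171.334 mm.
Transfer each piece to the horizontal axis through the centroid using Ī + A·d² with d = y − 171.334:
  bottom plate: d = -164.334 mm → contributes +56 746 160 mm⁴
  web plate: d = -12.334 mm → contributes +41 530 666 mm⁴
  top plate: d = 144.666 mm → contributes +60 411 645 mm⁴
Total I = 158 688 471 mm⁴.
Radius of gyration: k = √(I/A) = √(158 688 471 / 10 780) = 121.329 mm.

k_x ≈ 121.3 mm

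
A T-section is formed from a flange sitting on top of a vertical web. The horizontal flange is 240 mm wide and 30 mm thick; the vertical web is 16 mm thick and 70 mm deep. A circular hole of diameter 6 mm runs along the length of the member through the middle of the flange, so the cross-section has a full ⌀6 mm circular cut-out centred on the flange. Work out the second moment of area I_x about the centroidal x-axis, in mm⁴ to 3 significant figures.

Break the section into simple shapes (no overlaps), measuring from the bottom-left corner of the bounding box.
Flange: 240 × 30, A = 7 200 mm², y = 85 mm, Ī = 540 000 mm⁴.
Web: 16 × 70, A = 1 120 mm², y = 35 mm, Ī = 457 333 mm⁴.
Hole (subtracted): ⌀6, A = 28.274 mm², y = 85 mm, Ī = 63.617 mm⁴.
Centroid: ȳ = ΣA·y / ΣA = 78.246 mm.
Transfer each piece to the centroidal x-axis using Ī + A·d² with d = y − 78.246:
  flange: d = 6.7537 mm → contributes +868 412 mm⁴
  web: d = -43.246 mm → contributes +2 552 003 mm⁴
  hole: d = 6.7537 mm → contributes −1353.3 mm⁴
Total I = 3 419 061 mm⁴.

I_x ≈ 3.42 × 10⁶ mm⁴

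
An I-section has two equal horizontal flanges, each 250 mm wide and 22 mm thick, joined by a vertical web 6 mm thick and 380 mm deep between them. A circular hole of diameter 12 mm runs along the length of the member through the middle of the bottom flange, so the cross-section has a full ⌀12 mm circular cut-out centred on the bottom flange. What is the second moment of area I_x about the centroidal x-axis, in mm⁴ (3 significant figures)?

Treat the section as a set of non-overlapping primitives; coordinates are from the bounding-box lower-left.
Bottom flange: 250 × 22, A = 5 500 mm², y = 11 mm, Ī = 221 833 mm⁴.
Web: 6 × 380, A = 2 280 mm², y = 212 mm, Ī = 27 436 000 mm⁴.
Top flange: 250 × 22, A = 5 500 mm², y = 413 mm, Ī = 221 833 mm⁴.
Hole (subtracted): ⌀12, A = 113.1 mm², y = 11 mm, Ī = 1017.9 mm⁴.
Centroid: ȳ = ΣA·y / ΣA = 213.73 mm.
Transfer each piece to the centroidal x-axis using Ī + A·d² with d = y − 213.73:
  bottom flange: d = -202.73 mm → contributes +226 261 003 mm⁴
  web: d = -1.7265 mm → contributes +27 442 796 mm⁴
  top flange: d = 199.27 mm → contributes +218 626 452 mm⁴
  hole: d = -202.73 mm → contributes −4 649 096 mm⁴
Total I = 467 681 156 mm⁴.

I_x ≈ 4.68 × 10⁸ mm⁴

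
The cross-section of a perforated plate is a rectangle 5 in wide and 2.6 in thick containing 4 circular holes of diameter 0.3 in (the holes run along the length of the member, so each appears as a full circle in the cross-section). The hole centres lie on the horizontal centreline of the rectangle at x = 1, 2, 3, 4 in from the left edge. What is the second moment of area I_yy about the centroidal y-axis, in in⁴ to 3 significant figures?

I_yy ≈ 26.7 in⁴

Split into non-overlapping primitives; take the origin at the lower-left of the bounding box.
Plate: 5 × 2.6, A = 13 in², x = 2.5 in, Ī = 27.083 in⁴.
Hole 1 (subtracted): ⌀0.3, A = 0.070686 in², x = 1 in, Ī = 0.00039761 in⁴.
Hole 2 (subtracted): ⌀0.3, A = 0.070686 in², x = 2 in, Ī = 0.00039761 in⁴.
Hole 3 (subtracted): ⌀0.3, A = 0.070686 in², x = 3 in, Ī = 0.00039761 in⁴.
Hole 4 (subtracted): ⌀0.3, A = 0.070686 in², x = 4 in, Ī = 0.00039761 in⁴.
By symmetry the centroid is at mid-width, x̄ = 2.5 in.
Transfer each piece to the centroidal y-axis using Ī + A·d² with d = x − 2.5:
  plate: d = 0 in → contributes +27.083 in⁴
  hole 1: d = -1.5 in → contributes −0.15944 in⁴
  hole 2: d = -0.5 in → contributes −0.018069 in⁴
  hole 3: d = 0.5 in → contributes −0.018069 in⁴
  hole 4: d = 1.5 in → contributes −0.15944 in⁴
Total I = 26.728 in⁴.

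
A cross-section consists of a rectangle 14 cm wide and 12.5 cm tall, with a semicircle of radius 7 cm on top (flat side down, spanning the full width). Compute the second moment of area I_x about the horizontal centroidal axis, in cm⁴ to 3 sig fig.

I_x ≈ 7090 cm⁴

Break the section into simple shapes (no overlaps), measuring from the bottom-left corner of the bounding box.
Rectangular body: 14 × 12.5, A = 175 cm², y = 6.25 cm, Ī = 2278.6 cm⁴.
Semicircular cap: semicircle r = 7, A = 76.969 cm², y = 15.471 cm, Ī = 263.53 cm⁴.
Centroid: ȳ = ΣA·y / ΣA = 9.0667 cm.
Transfer each piece to the horizontal centroidal axis using Ī + A·d² with d = y − 9.0667:
  rectangular body: d = -2.8167 cm → contributes +3667.1 cm⁴
  semicircular cap: d = 6.4042 cm → contributes +3420.3 cm⁴
Total I = 7087.4 cm⁴.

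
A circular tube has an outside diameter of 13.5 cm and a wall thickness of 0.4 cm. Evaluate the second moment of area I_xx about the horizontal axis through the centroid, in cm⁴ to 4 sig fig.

Break the section into simple shapes (no overlaps), measuring from the bottom-left corner of the bounding box.
Outer circle: ⌀13.5, A = 143.139 cm², y = 6.75 cm, Ī = 1630.44 cm⁴.
Bore (subtracted): ⌀12.7, A = 126.677 cm², y = 6.75 cm, Ī = 1276.98 cm⁴.
By symmetry the centroid is at mid-height, ȳ = 6.75 cm.
All pieces are centred on the horizontal axis through the centroid, so I = ΣĪ (holes subtracted) = 353.459 cm⁴.

I_xx ≈ 353.5 cm⁴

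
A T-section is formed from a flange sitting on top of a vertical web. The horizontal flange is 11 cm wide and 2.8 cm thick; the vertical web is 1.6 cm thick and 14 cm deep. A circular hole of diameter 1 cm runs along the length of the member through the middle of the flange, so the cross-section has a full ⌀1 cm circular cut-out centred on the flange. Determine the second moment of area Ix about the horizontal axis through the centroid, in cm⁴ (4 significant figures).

Ix ≈ 1291 cm⁴

Treat the section as a set of non-overlapping primitives; coordinates are from the bounding-box lower-left.
Flange: 11 × 2.8, A = 30.8 cm², y = 15.4 cm, Ī = 20.1227 cm⁴.
Web: 1.6 × 14, A = 22.4 cm², y = 7 cm, Ī = 365.867 cm⁴.
Hole (subtracted): ⌀1, A = 0.785398 cm², y = 15.4 cm, Ī = 0.0490874 cm⁴.
Centroid: ȳ = ΣA·y / ΣA = 11.8102 cm.
Transfer each piece to the horizontal axis through the centroid using Ī + A·d² with d = y − 11.8102:
  flange: d = 3.58984 cm → contributes +417.041 cm⁴
  web: d = -4.81016 cm → contributes +884.15 cm⁴
  hole: d = 3.58984 cm → contributes −10.1705 cm⁴
Total I = 1291.02 cm⁴.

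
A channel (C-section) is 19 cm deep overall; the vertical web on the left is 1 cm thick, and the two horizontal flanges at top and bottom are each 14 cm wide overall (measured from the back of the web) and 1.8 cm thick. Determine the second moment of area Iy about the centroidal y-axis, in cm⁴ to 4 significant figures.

Break the section into simple shapes (no overlaps), measuring from the bottom-left corner of the bounding box.
Web: 1 × 19, A = 19 cm², x = 0.5 cm, Ī = 1.58333 cm⁴.
Top flange (beyond web): 13 × 1.8, A = 23.4 cm², x = 7.5 cm, Ī = 329.55 cm⁴.
Bottom flange (beyond web): 13 × 1.8, A = 23.4 cm², x = 7.5 cm, Ī = 329.55 cm⁴.
Centroid: x̄ = ΣA·x / ΣA = 5.47872 cm.
Transfer each piece to the centroidal y-axis using Ī + A·d² with d = x − 5.47872:
  web: d = -4.97872 cm → contributes +472.549 cm⁴
  top flange (beyond web): d = 2.02128 cm → contributes +425.152 cm⁴
  bottom flange (beyond web): d = 2.02128 cm → contributes +425.152 cm⁴
Total I = 1322.85 cm⁴.

Iy ≈ 1323 cm⁴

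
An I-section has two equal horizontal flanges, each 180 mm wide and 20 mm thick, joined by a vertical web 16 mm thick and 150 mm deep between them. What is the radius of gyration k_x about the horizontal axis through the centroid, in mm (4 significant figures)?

Split into non-overlapping primitives; take the origin at the lower-left of the bounding box.
Bottom flange: 180 × 20, A = 3 600 mm², y = 10 mm, Ī = 120 000 mm⁴.
Web: 16 × 150, A = 2 400 mm², y = 95 mm, Ī = 4 500 000 mm⁴.
Top flange: 180 × 20, A = 3 600 mm², y = 180 mm, Ī = 120 000 mm⁴.
By symmetry the centroid is at mid-height, ȳ = 95 mm.
Transfer each piece to the horizontal axis through the centroid using Ī + A·d² with d = y − 95:
  bottom flange: d = -85 mm → contributes +26 130 000 mm⁴
  web: d = 0 mm → contributes +4 500 000 mm⁴
  top flange: d = 85 mm → contributes +26 130 000 mm⁴
Total I = 56 760 000 mm⁴.
Radius of gyration: k = √(I/A) = √(56 760 000 / 9 600) = 76.8928 mm.

k_x ≈ 76.89 mm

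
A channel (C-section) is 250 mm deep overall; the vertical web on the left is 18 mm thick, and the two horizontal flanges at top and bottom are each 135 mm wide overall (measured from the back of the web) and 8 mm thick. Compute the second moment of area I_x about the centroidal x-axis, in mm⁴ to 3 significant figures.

I_x ≈ 5.09 × 10⁷ mm⁴

Decompose the section into non-overlapping parts with the origin at the bottom-left of its bounding rectangle.
Web: 18 × 250, A = 4 500 mm², y = 125 mm, Ī = 23 437 500 mm⁴.
Top flange (beyond web): 117 × 8, A = 936 mm², y = 246 mm, Ī = 4 992 mm⁴.
Bottom flange (beyond web): 117 × 8, A = 936 mm², y = 4 mm, Ī = 4 992 mm⁴.
By symmetry the centroid is at mid-height, ȳ = 125 mm.
Transfer each piece to the centroidal x-axis using Ī + A·d² with d = y − 125:
  web: d = 0 mm → contributes +23 437 500 mm⁴
  top flange (beyond web): d = 121 mm → contributes +13 708 968 mm⁴
  bottom flange (beyond web): d = -121 mm → contributes +13 708 968 mm⁴
Total I = 50 855 436 mm⁴.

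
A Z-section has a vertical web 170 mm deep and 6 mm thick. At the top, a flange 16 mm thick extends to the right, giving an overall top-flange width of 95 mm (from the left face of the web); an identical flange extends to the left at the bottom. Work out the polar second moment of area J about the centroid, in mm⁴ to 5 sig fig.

J ≈ 2.7712 × 10⁷ mm⁴

Split into non-overlapping primitives; take the origin at the lower-left of the bounding box.
Web: 6 × 170, A = 1 020 mm², y = 85 mm, Ī = 2 456 500 mm⁴.
Top flange (beyond web): 89 × 16, A = 1 424 mm², y = 162 mm, Ī = 30378.67 mm⁴.
Bottom flange (beyond web): 89 × 16, A = 1 424 mm², y = 8 mm, Ī = 30378.67 mm⁴.
Centroid: ȳ = ΣA·y / ΣA = 85 mm.
Transfer each piece to the centroidal x-axis using Ī + A·d² with d = y − 85:
  web: d = 0 mm → contributes +2 456 500 mm⁴
  top flange (beyond web): d = 77 mm → contributes +8 473 275 mm⁴
  bottom flange (beyond web): d = -77 mm → contributes +8 473 275 mm⁴
Total I = 19 403 049 mm⁴.
For the y-axis: x̄ = 92 mm.
Repeating about the centroidal y-axis gives I_y = 8 308 777 mm⁴.
Polar second moment: J = I_x + I_y = 27 711 827 mm⁴.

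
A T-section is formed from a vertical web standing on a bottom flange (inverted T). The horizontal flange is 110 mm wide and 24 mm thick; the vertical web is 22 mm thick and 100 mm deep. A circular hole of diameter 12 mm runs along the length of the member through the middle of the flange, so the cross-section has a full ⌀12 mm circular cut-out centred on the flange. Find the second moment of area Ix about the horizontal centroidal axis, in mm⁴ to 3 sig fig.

Break the section into simple shapes (no overlaps), measuring from the bottom-left corner of the bounding box.
Flange: 110 × 24, A = 2 640 mm², y = 12 mm, Ī = 126 720 mm⁴.
Web: 22 × 100, A = 2 200 mm², y = 74 mm, Ī = 1 833 333 mm⁴.
Hole (subtracted): ⌀12, A = 113.1 mm², y = 12 mm, Ī = 1017.9 mm⁴.
Centroid: ȳ = ΣA·y / ΣA = 40.856 mm.
Transfer each piece to the horizontal centroidal axis using Ī + A·d² with d = y − 40.856:
  flange: d = -28.856 mm → contributes +2 324 981 mm⁴
  web: d = 33.144 mm → contributes +4 250 072 mm⁴
  hole: d = -28.856 mm → contributes −95 191 mm⁴
Total I = 6 479 863 mm⁴.

Ix ≈ 6.48 × 10⁶ mm⁴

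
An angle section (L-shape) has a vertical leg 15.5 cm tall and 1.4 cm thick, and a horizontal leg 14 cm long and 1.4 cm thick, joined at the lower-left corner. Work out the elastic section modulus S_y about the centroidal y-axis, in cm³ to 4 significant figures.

Split into non-overlapping primitives; take the origin at the lower-left of the bounding box.
Vertical leg: 1.4 × 15.5, A = 21.7 cm², x = 0.7 cm, Ī = 3.54433 cm⁴.
Horizontal leg (remainder): 12.6 × 1.4, A = 17.64 cm², x = 7.7 cm, Ī = 233.377 cm⁴.
Centroid: x̄ = ΣA·x / ΣA = 3.83879 cm.
Transfer each piece to the centroidal y-axis using Ī + A·d² with d = x − 3.83879:
  vertical leg: d = -3.13879 cm → contributes +217.333 cm⁴
  horizontal leg (remainder): d = 3.86121 cm → contributes +496.371 cm⁴
Total I = 713.704 cm⁴.
Extreme fibre distance c = 10.1612 cm; S = I/c = 70.2381 cm³.

S_y ≈ 70.24 cm³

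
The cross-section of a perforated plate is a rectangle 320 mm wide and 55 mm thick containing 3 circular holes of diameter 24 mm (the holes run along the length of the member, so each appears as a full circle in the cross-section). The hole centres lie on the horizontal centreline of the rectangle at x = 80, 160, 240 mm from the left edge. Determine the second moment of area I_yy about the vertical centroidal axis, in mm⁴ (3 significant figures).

Treat the section as a set of non-overlapping primitives; coordinates are from the bounding-box lower-left.
Plate: 320 × 55, A = 17 600 mm², x = 160 mm, Ī = 150 186 667 mm⁴.
Hole 1 (subtracted): ⌀24, A = 452.39 mm², x = 80 mm, Ī = 16 286 mm⁴.
Hole 2 (subtracted): ⌀24, A = 452.39 mm², x = 160 mm, Ī = 16 286 mm⁴.
Hole 3 (subtracted): ⌀24, A = 452.39 mm², x = 240 mm, Ī = 16 286 mm⁴.
By symmetry the centroid is at mid-width, x̄ = 160 mm.
Transfer each piece to the vertical centroidal axis using Ī + A·d² with d = x − 160:
  plate: d = 0 mm → contributes +150 186 667 mm⁴
  hole 1: d = -80 mm → contributes −2 911 578 mm⁴
  hole 2: d = 0 mm → contributes −16 286 mm⁴
  hole 3: d = 80 mm → contributes −2 911 578 mm⁴
Total I = 144 347 225 mm⁴.

I_yy ≈ 1.44 × 10⁸ mm⁴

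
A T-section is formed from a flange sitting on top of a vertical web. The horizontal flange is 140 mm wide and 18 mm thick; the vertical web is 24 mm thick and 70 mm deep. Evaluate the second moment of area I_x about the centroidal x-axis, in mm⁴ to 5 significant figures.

Split into non-overlapping primitives; take the origin at the lower-left of the bounding box.
Flange: 140 × 18, A = 2 520 mm², y = 79 mm, Ī = 68 040 mm⁴.
Web: 24 × 70, A = 1 680 mm², y = 35 mm, Ī = 686 000 mm⁴.
Centroid: ȳ = ΣA·y / ΣA = 61.4 mm.
Transfer each piece to the centroidal x-axis using Ī + A·d² with d = y − 61.4:
  flange: d = 17.6 mm → contributes +848635.2 mm⁴
  web: d = -26.4 mm → contributes +1 856 893 mm⁴
Total I = 2 705 528 mm⁴.

I_x ≈ 2.7055 × 10⁶ mm⁴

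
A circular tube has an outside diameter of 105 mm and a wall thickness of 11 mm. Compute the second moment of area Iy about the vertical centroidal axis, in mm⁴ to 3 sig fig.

Iy ≈ 3.64 × 10⁶ mm⁴

Break the section into simple shapes (no overlaps), measuring from the bottom-left corner of the bounding box.
Outer circle: ⌀105, A = 8 659 mm², x = 52.5 mm, Ī = 5 966 602 mm⁴.
Bore (subtracted): ⌀83, A = 5410.6 mm², x = 52.5 mm, Ī = 2 329 605 mm⁴.
By symmetry the centroid is at mid-width, x̄ = 52.5 mm.
All pieces are centred on the vertical centroidal axis, so I = ΣĪ (holes subtracted) = 3 636 997 mm⁴.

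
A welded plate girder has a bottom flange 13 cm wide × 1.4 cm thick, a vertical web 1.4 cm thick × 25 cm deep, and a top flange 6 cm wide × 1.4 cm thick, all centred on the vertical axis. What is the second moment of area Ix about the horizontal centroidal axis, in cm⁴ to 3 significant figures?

Ix ≈ 6190 cm⁴

Split into non-overlapping primitives; take the origin at the lower-left of the bounding box.
Bottom plate: 13 × 1.4, A = 18.2 cm², y = 0.7 cm, Ī = 2.9727 cm⁴.
Web plate: 1.4 × 25, A = 35 cm², y = 13.9 cm, Ī = 1822.9 cm⁴.
Top plate: 6 × 1.4, A = 8.4 cm², y = 27.1 cm, Ī = 1.372 cm⁴.
Centroid: ȳ = ΣA·y / ΣA = 11.8 cm.
Transfer each piece to the horizontal centroidal axis using Ī + A·d² with d = y − 11.8:
  bottom plate: d = -11.1 cm → contributes +2245.4 cm⁴
  web plate: d = 2.1 cm → contributes +1977.3 cm⁴
  top plate: d = 15.3 cm → contributes +1967.7 cm⁴
Total I = 6190.4 cm⁴.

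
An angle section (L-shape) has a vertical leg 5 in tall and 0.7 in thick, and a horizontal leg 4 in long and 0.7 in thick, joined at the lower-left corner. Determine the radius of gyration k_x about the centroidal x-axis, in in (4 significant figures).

Treat the section as a set of non-overlapping primitives; coordinates are from the bounding-box lower-left.
Vertical leg: 0.7 × 5, A = 3.5 in², y = 2.5 in, Ī = 7.29167 in⁴.
Horizontal leg (remainder): 3.3 × 0.7, A = 2.31 in², y = 0.35 in, Ī = 0.094325 in⁴.
Centroid: ȳ = ΣA·y / ΣA = 1.64518 in.
Transfer each piece to the centroidal x-axis using Ī + A·d² with d = y − 1.64518:
  vertical leg: d = 0.854819 in → contributes +9.84917 in⁴
  horizontal leg (remainder): d = -1.29518 in → contributes +3.96933 in⁴
Total I = 13.8185 in⁴.
Radius of gyration: k = √(I/A) = √(13.8185 / 5.81) = 1.54221 in.

k_x ≈ 1.542 in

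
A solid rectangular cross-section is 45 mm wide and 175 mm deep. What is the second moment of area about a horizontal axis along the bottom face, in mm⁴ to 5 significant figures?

The section: 45 × 175, A = 7 875 mm², y = 87.5 mm, Ī = 20 097 656 mm⁴.
Transfer it to the base of the section using Ī + A·d² with d = y − 0:
  the section: d = 87.5 mm → contributes +80 390 625 mm⁴
Total I = 80 390 625 mm⁴.

I_base ≈ 8.0391 × 10⁷ mm⁴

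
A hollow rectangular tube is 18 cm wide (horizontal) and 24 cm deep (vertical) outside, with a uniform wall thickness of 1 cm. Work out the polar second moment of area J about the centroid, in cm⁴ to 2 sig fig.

J ≈ 1.1 × 10⁴ cm⁴

Split into non-overlapping primitives; take the origin at the lower-left of the bounding box.
Outer rectangle: 18 × 24, A = 432 cm², y = 12 cm, Ī = 20 736 cm⁴.
Inner void (subtracted): 16 × 22, A = 352 cm², y = 12 cm, Ī = 14 197 cm⁴.
By symmetry the centroid is at mid-height, ȳ = 12 cm.
All pieces are centred on the centroidal x-axis, so I = ΣĪ (holes subtracted) = 6 539 cm⁴.
Repeating about the centroidal y-axis gives I_y = 4 155 cm⁴.
Polar second moment: J = I_x + I_y = 10 693 cm⁴.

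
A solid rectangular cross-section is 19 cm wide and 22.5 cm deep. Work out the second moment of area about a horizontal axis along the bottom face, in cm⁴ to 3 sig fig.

The section: 19 × 22.5, A = 427.5 cm², y = 11.25 cm, Ī = 18 035 cm⁴.
Transfer it to a horizontal axis along the bottom face using Ī + A·d² with d = y − 0:
  the section: d = 11.25 cm → contributes +72 141 cm⁴
Total I = 72 141 cm⁴.

I_base ≈ 7.21 × 10⁴ cm⁴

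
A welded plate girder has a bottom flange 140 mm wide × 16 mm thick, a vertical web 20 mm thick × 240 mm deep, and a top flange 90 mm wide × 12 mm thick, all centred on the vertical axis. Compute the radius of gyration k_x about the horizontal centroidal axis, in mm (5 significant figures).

k_x ≈ 95.562 mm

Split into non-overlapping primitives; take the origin at the lower-left of the bounding box.
Bottom plate: 140 × 16, A = 2 240 mm², y = 8 mm, Ī = 47786.67 mm⁴.
Web plate: 20 × 240, A = 4 800 mm², y = 136 mm, Ī = 23 040 000 mm⁴.
Top plate: 90 × 12, A = 1 080 mm², y = 262 mm, Ī = 12 960 mm⁴.
Centroid: ȳ = ΣA·y / ΣA = 117.4483 mm.
Transfer each piece to the horizontal centroidal axis using Ī + A·d² with d = y − 117.4483:
  bottom plate: d = -109.4483 mm → contributes +26 880 579 mm⁴
  web plate: d = 18.55172 mm → contributes +24 691 999 mm⁴
  top plate: d = 144.5517 mm → contributes +22 579 777 mm⁴
Total I = 74 152 355 mm⁴.
Radius of gyration: k = √(I/A) = √(74 152 355 / 8 120) = 95.56183 mm.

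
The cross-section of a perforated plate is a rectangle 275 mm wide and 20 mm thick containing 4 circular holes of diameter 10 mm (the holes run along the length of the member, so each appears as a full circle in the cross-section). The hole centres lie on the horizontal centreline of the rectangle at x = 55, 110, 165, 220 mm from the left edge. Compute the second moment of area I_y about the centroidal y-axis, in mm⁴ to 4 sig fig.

I_y ≈ 3.347 × 10⁷ mm⁴

Decompose the section into non-overlapping parts with the origin at the bottom-left of its bounding rectangle.
Plate: 275 × 20, A = 5 500 mm², x = 137.5 mm, Ī = 34 661 458 mm⁴.
Hole 1 (subtracted): ⌀10, A = 78.5398 mm², x = 55 mm, Ī = 490.874 mm⁴.
Hole 2 (subtracted): ⌀10, A = 78.5398 mm², x = 110 mm, Ī = 490.874 mm⁴.
Hole 3 (subtracted): ⌀10, A = 78.5398 mm², x = 165 mm, Ī = 490.874 mm⁴.
Hole 4 (subtracted): ⌀10, A = 78.5398 mm², x = 220 mm, Ī = 490.874 mm⁴.
By symmetry the centroid is at mid-width, x̄ = 137.5 mm.
Transfer each piece to the centroidal y-axis using Ī + A·d² with d = x − 137.5:
  plate: d = 0 mm → contributes +34 661 458 mm⁴
  hole 1: d = -82.5 mm → contributes −535 052 mm⁴
  hole 2: d = -27.5 mm → contributes −59886.6 mm⁴
  hole 3: d = 27.5 mm → contributes −59886.6 mm⁴
  hole 4: d = 82.5 mm → contributes −535 052 mm⁴
Total I = 33 471 580 mm⁴.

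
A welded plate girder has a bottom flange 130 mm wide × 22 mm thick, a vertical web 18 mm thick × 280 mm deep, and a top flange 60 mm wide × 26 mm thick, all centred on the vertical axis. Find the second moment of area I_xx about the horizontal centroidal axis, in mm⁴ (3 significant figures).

Treat the section as a set of non-overlapping primitives; coordinates are from the bounding-box lower-left.
Bottom plate: 130 × 22, A = 2 860 mm², y = 11 mm, Ī = 115 353 mm⁴.
Web plate: 18 × 280, A = 5 040 mm², y = 162 mm, Ī = 32 928 000 mm⁴.
Top plate: 60 × 26, A = 1 560 mm², y = 315 mm, Ī = 87 880 mm⁴.
Centroid: ȳ = ΣA·y / ΣA = 141.58 mm.
Transfer each piece to the horizontal centroidal axis using Ī + A·d² with d = y − 141.58:
  bottom plate: d = -130.58 mm → contributes +48 881 067 mm⁴
  web plate: d = 20.421 mm → contributes +35 029 709 mm⁴
  top plate: d = 173.42 mm → contributes +47 004 483 mm⁴
Total I = 130 915 259 mm⁴.

I_xx ≈ 1.31 × 10⁸ mm⁴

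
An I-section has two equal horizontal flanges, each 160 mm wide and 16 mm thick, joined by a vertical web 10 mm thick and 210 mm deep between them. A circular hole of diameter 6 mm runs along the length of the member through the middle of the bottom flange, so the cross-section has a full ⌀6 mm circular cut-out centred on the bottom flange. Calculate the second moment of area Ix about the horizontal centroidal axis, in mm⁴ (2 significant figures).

Break the section into simple shapes (no overlaps), measuring from the bottom-left corner of the bounding box.
Bottom flange: 160 × 16, A = 2 560 mm², y = 8 mm, Ī = 54 613 mm⁴.
Web: 10 × 210, A = 2 100 mm², y = 121 mm, Ī = 7 717 500 mm⁴.
Top flange: 160 × 16, A = 2 560 mm², y = 234 mm, Ī = 54 613 mm⁴.
Hole (subtracted): ⌀6, A = 28.27 mm², y = 8 mm, Ī = 63.62 mm⁴.
Centroid: ȳ = ΣA·y / ΣA = 121.4 mm.
Transfer each piece to the horizontal centroidal axis using Ī + A·d² with d = y − 121.4:
  bottom flange: d = -113.4 mm → contributes +33 000 790 mm⁴
  web: d = -0.4443 mm → contributes +7 717 914 mm⁴
  top flange: d = 112.6 mm → contributes +32 486 727 mm⁴
  hole: d = -113.4 mm → contributes −363 943 mm⁴
Total I = 72 841 489 mm⁴.

Ix ≈ 7.3 × 10⁷ mm⁴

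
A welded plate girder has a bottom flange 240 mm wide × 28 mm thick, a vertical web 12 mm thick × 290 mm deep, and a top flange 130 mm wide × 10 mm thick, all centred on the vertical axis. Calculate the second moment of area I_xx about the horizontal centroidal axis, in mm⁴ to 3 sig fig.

Decompose the section into non-overlapping parts with the origin at the bottom-left of its bounding rectangle.
Bottom plate: 240 × 28, A = 6 720 mm², y = 14 mm, Ī = 439 040 mm⁴.
Web plate: 12 × 290, A = 3 480 mm², y = 173 mm, Ī = 24 389 000 mm⁴.
Top plate: 130 × 10, A = 1 300 mm², y = 323 mm, Ī = 10 833 mm⁴.
Centroid: ȳ = ΣA·y / ΣA = 97.045 mm.
Transfer each piece to the horizontal centroidal axis using Ī + A·d² with d = y − 97.045:
  bottom plate: d = -83.045 mm → contributes +46 783 575 mm⁴
  web plate: d = 75.955 mm → contributes +44 465 569 mm⁴
  top plate: d = 225.95 mm → contributes +66 383 066 mm⁴
Total I = 157 632 210 mm⁴.

I_xx ≈ 1.58 × 10⁸ mm⁴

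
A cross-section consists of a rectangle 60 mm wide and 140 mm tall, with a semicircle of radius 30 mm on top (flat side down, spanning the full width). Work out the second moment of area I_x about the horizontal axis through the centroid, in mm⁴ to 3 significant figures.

I_x ≈ 2.21 × 10⁷ mm⁴

Decompose the section into non-overlapping parts with the origin at the bottom-left of its bounding rectangle.
Rectangular body: 60 × 140, A = 8 400 mm², y = 70 mm, Ī = 13 720 000 mm⁴.
Semicircular cap: semicircle r = 30, A = 1413.7 mm², y = 152.73 mm, Ī = 88 903 mm⁴.
Centroid: ȳ = ΣA·y / ΣA = 81.918 mm.
Transfer each piece to the horizontal axis through the centroid using Ī + A·d² with d = y − 81.918:
  rectangular body: d = -11.918 mm → contributes +14 913 131 mm⁴
  semicircular cap: d = 70.814 mm → contributes +7 178 232 mm⁴
Total I = 22 091 363 mm⁴.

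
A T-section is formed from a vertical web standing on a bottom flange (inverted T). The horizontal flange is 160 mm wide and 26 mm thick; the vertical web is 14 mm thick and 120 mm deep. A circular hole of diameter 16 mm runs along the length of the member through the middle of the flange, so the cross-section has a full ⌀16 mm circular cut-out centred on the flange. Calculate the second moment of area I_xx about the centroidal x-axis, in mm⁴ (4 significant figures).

Treat the section as a set of non-overlapping primitives; coordinates are from the bounding-box lower-left.
Flange: 160 × 26, A = 4 160 mm², y = 13 mm, Ī = 234 347 mm⁴.
Web: 14 × 120, A = 1 680 mm², y = 86 mm, Ī = 2 016 000 mm⁴.
Hole (subtracted): ⌀16, A = 201.062 mm², y = 13 mm, Ī = 3216.99 mm⁴.
Centroid: ȳ = ΣA·y / ΣA = 34.7488 mm.
Transfer each piece to the centroidal x-axis using Ī + A·d² with d = y − 34.7488:
  flange: d = -21.7488 mm → contributes +2 202 065 mm⁴
  web: d = 51.2512 mm → contributes +6 428 836 mm⁴
  hole: d = -21.7488 mm → contributes −98321.1 mm⁴
Total I = 8 532 580 mm⁴.

I_xx ≈ 8.533 × 10⁶ mm⁴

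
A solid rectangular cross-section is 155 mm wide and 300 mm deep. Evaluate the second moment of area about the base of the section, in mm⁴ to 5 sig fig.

I_base ≈ 1.3950 × 10⁹ mm⁴

The section: 155 × 300, A = 46 500 mm², y = 150 mm, Ī = 348 750 000 mm⁴.
Transfer it to a horizontal axis along the bottom face using Ī + A·d² with d = y − 0:
  the section: d = 150 mm → contributes +1 395 000 000 mm⁴
Total I = 1 395 000 000 mm⁴.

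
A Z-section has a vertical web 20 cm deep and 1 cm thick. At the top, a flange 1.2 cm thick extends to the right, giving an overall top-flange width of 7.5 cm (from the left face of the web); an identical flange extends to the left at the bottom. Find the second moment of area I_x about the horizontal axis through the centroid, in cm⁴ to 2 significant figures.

I_x ≈ 2000 cm⁴

Decompose the section into non-overlapping parts with the origin at the bottom-left of its bounding rectangle.
Web: 1 × 20, A = 20 cm², y = 10 cm, Ī = 666.7 cm⁴.
Top flange (beyond web): 6.5 × 1.2, A = 7.8 cm², y = 19.4 cm, Ī = 0.936 cm⁴.
Bottom flange (beyond web): 6.5 × 1.2, A = 7.8 cm², y = 0.6 cm, Ī = 0.936 cm⁴.
Centroid: ȳ = ΣA·y / ΣA = 10 cm.
Transfer each piece to the horizontal axis through the centroid using Ī + A·d² with d = y − 10:
  web: d = 0 cm → contributes +666.7 cm⁴
  top flange (beyond web): d = 9.4 cm → contributes +690.1 cm⁴
  bottom flange (beyond web): d = -9.4 cm → contributes +690.1 cm⁴
Total I = 2 047 cm⁴.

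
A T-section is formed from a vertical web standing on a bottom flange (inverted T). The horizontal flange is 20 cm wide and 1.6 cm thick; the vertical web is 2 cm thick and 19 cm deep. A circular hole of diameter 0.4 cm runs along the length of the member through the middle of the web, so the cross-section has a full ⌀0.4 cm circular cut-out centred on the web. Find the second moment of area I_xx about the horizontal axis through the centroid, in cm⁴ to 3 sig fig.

Break the section into simple shapes (no overlaps), measuring from the bottom-left corner of the bounding box.
Flange: 20 × 1.6, A = 32 cm², y = 0.8 cm, Ī = 6.8267 cm⁴.
Web: 2 × 19, A = 38 cm², y = 11.1 cm, Ī = 1143.2 cm⁴.
Hole (subtracted): ⌀0.4, A = 0.12566 cm², y = 11.1 cm, Ī = 0.0012566 cm⁴.
Centroid: ȳ = ΣA·y / ΣA = 6.383 cm.
Transfer each piece to the horizontal axis through the centroid using Ī + A·d² with d = y − 6.383:
  flange: d = -5.583 cm → contributes +1004.2 cm⁴
  web: d = 4.717 cm → contributes +1988.7 cm⁴
  hole: d = 4.717 cm → contributes −2.7973 cm⁴
Total I = 2990.1 cm⁴.

I_xx ≈ 2990 cm⁴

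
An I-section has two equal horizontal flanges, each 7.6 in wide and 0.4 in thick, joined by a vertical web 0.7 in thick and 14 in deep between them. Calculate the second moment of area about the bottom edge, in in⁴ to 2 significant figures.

Treat the section as a set of non-overlapping primitives; coordinates are from the bounding-box lower-left.
Bottom flange: 7.6 × 0.4, A = 3.04 in², y = 0.2 in, Ī = 0.04053 in⁴.
Web: 0.7 × 14, A = 9.8 in², y = 7.4 in, Ī = 160.1 in⁴.
Top flange: 7.6 × 0.4, A = 3.04 in², y = 14.6 in, Ī = 0.04053 in⁴.
Transfer each piece to the base of the section using Ī + A·d² with d = y − 0:
  bottom flange: d = 0.2 in → contributes +0.1621 in⁴
  web: d = 7.4 in → contributes +696.7 in⁴
  top flange: d = 14.6 in → contributes +648 in⁴
Total I = 1 345 in⁴.

I_base ≈ 1300 in⁴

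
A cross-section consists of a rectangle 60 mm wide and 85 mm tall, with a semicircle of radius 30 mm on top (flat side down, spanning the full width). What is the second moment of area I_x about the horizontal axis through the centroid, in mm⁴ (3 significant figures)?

Decompose the section into non-overlapping parts with the origin at the bottom-left of its bounding rectangle.
Rectangular body: 60 × 85, A = 5 100 mm², y = 42.5 mm, Ī = 3 070 625 mm⁴.
Semicircular cap: semicircle r = 30, A = 1413.7 mm², y = 97.732 mm, Ī = 88 903 mm⁴.
Centroid: ȳ = ΣA·y / ΣA = 54.487 mm.
Transfer each piece to the horizontal axis through the centroid using Ī + A·d² with d = y − 54.487:
  rectangular body: d = -11.987 mm → contributes +3 803 492 mm⁴
  semicircular cap: d = 43.245 mm → contributes +2 732 729 mm⁴
Total I = 6 536 220 mm⁴.

I_x ≈ 6.54 × 10⁶ mm⁴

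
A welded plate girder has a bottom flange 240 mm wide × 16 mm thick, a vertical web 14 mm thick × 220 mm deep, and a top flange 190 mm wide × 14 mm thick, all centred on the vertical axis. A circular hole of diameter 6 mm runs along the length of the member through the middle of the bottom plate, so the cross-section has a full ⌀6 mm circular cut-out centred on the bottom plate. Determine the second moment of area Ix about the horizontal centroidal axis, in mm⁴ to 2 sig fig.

Split into non-overlapping primitives; take the origin at the lower-left of the bounding box.
Bottom plate: 240 × 16, A = 3 840 mm², y = 8 mm, Ī = 81 920 mm⁴.
Web plate: 14 × 220, A = 3 080 mm², y = 126 mm, Ī = 12 422 667 mm⁴.
Top plate: 190 × 14, A = 2 660 mm², y = 243 mm, Ī = 43 447 mm⁴.
Hole (subtracted): ⌀6, A = 28.27 mm², y = 8 mm, Ī = 63.62 mm⁴.
Centroid: ȳ = ΣA·y / ΣA = 111.5 mm.
Transfer each piece to the horizontal centroidal axis using Ī + A·d² with d = y − 111.5:
  bottom plate: d = -103.5 mm → contributes +41 211 667 mm⁴
  web plate: d = 14.51 mm → contributes +13 070 832 mm⁴
  top plate: d = 131.5 mm → contributes +46 045 490 mm⁴
  hole: d = -103.5 mm → contributes −302 906 mm⁴
Total I = 100 025 083 mm⁴.

Ix ≈ 1.0 × 10⁸ mm⁴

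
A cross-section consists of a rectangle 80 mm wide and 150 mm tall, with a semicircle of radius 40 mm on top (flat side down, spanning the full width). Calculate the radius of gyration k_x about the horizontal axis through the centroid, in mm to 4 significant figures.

k_x ≈ 52.73 mm

Decompose the section into non-overlapping parts with the origin at the bottom-left of its bounding rectangle.
Rectangular body: 80 × 150, A = 12 000 mm², y = 75 mm, Ī = 22 500 000 mm⁴.
Semicircular cap: semicircle r = 40, A = 2513.27 mm², y = 166.977 mm, Ī = 280 978 mm⁴.
Centroid: ȳ = ΣA·y / ΣA = 90.9276 mm.
Transfer each piece to the horizontal axis through the centroid using Ī + A·d² with d = y − 90.9276:
  rectangular body: d = -15.9276 mm → contributes +25 544 277 mm⁴
  semicircular cap: d = 76.0489 mm → contributes +14 816 330 mm⁴
Total I = 40 360 608 mm⁴.
Radius of gyration: k = √(I/A) = √(40 360 608 / 14513.3) = 52.7347 mm.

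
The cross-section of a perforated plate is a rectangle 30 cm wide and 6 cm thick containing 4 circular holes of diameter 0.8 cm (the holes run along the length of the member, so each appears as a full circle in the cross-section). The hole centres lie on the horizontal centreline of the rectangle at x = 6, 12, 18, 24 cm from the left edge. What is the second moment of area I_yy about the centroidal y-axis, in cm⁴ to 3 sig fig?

I_yy ≈ 1.34 × 10⁴ cm⁴

Split into non-overlapping primitives; take the origin at the lower-left of the bounding box.
Plate: 30 × 6, A = 180 cm², x = 15 cm, Ī = 13 500 cm⁴.
Hole 1 (subtracted): ⌀0.8, A = 0.50265 cm², x = 6 cm, Ī = 0.020106 cm⁴.
Hole 2 (subtracted): ⌀0.8, A = 0.50265 cm², x = 12 cm, Ī = 0.020106 cm⁴.
Hole 3 (subtracted): ⌀0.8, A = 0.50265 cm², x = 18 cm, Ī = 0.020106 cm⁴.
Hole 4 (subtracted): ⌀0.8, A = 0.50265 cm², x = 24 cm, Ī = 0.020106 cm⁴.
By symmetry the centroid is at mid-width, x̄ = 15 cm.
Transfer each piece to the centroidal y-axis using Ī + A·d² with d = x − 15:
  plate: d = 0 cm → contributes +13 500 cm⁴
  hole 1: d = -9 cm → contributes −40.735 cm⁴
  hole 2: d = -3 cm → contributes −4.544 cm⁴
  hole 3: d = 3 cm → contributes −4.544 cm⁴
  hole 4: d = 9 cm → contributes −40.735 cm⁴
Total I = 13 409 cm⁴.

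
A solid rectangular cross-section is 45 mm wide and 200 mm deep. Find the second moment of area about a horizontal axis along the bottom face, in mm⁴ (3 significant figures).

I_base ≈ 1.20 × 10⁸ mm⁴

The section: 45 × 200, A = 9 000 mm², y = 100 mm, Ī = 30 000 000 mm⁴.
Transfer it to a horizontal axis along the bottom face using Ī + A·d² with d = y − 0:
  the section: d = 100 mm → contributes +120 000 000 mm⁴
Total I = 120 000 000 mm⁴.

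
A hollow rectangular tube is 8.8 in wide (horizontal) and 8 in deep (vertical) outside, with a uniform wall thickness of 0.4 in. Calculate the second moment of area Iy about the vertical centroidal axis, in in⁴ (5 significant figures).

Decompose the section into non-overlapping parts with the origin at the bottom-left of its bounding rectangle.
Outer rectangle: 8.8 × 8, A = 70.4 in², x = 4.4 in, Ī = 454.3147 in⁴.
Inner void (subtracted): 8 × 7.2, A = 57.6 in², x = 4.4 in, Ī = 307.2 in⁴.
By symmetry the centroid is at mid-width, x̄ = 4.4 in.
All pieces are centred on the vertical centroidal axis, so I = ΣĪ (holes subtracted) = 147.1147 in⁴.

Iy ≈ 147.11 in⁴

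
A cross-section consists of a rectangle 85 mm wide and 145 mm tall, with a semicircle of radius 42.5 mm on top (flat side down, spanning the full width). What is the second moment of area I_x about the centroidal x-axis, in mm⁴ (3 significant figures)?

I_x ≈ 4.09 × 10⁷ mm⁴

Treat the section as a set of non-overlapping primitives; coordinates are from the bounding-box lower-left.
Rectangular body: 85 × 145, A = 12 325 mm², y = 72.5 mm, Ī = 21 594 427 mm⁴.
Semicircular cap: semicircle r = 42.5, A = 2837.3 mm², y = 163.04 mm, Ī = 358 086 mm⁴.
Centroid: ȳ = ΣA·y / ΣA = 89.442 mm.
Transfer each piece to the centroidal x-axis using Ī + A·d² with d = y − 89.442:
  rectangular body: d = -16.942 mm → contributes +25 132 059 mm⁴
  semicircular cap: d = 73.596 mm → contributes +15 725 536 mm⁴
Total I = 40 857 595 mm⁴.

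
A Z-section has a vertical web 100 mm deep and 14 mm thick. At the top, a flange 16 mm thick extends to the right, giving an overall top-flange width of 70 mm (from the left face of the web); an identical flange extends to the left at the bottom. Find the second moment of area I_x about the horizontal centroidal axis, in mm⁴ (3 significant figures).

I_x ≈ 4.37 × 10⁶ mm⁴

Decompose the section into non-overlapping parts with the origin at the bottom-left of its bounding rectangle.
Web: 14 × 100, A = 1 400 mm², y = 50 mm, Ī = 1 166 667 mm⁴.
Top flange (beyond web): 56 × 16, A = 896 mm², y = 92 mm, Ī = 19 115 mm⁴.
Bottom flange (beyond web): 56 × 16, A = 896 mm², y = 8 mm, Ī = 19 115 mm⁴.
Centroid: ȳ = ΣA·y / ΣA = 50 mm.
Transfer each piece to the horizontal centroidal axis using Ī + A·d² with d = y − 50:
  web: d = 0 mm → contributes +1 166 667 mm⁴
  top flange (beyond web): d = 42 mm → contributes +1 599 659 mm⁴
  bottom flange (beyond web): d = -42 mm → contributes +1 599 659 mm⁴
Total I = 4 365 984 mm⁴.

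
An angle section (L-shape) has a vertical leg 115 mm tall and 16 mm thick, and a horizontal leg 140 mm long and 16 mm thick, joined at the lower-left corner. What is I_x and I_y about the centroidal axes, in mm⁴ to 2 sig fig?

Treat the section as a set of non-overlapping primitives; coordinates are from the bounding-box lower-left.
Vertical leg: 16 × 115, A = 1 840 mm², y = 57.5 mm, Ī = 2 027 833 mm⁴.
Horizontal leg (remainder): 124 × 16, A = 1 984 mm², y = 8 mm, Ī = 42 325 mm⁴.
Centroid: ȳ = ΣA·y / ΣA = 31.82 mm.
Transfer each piece to the centroidal x-axis using Ī + A·d² with d = y − 31.82:
  vertical leg: d = 25.68 mm → contributes +3 241 434 mm⁴
  horizontal leg (remainder): d = -23.82 mm → contributes +1 167 842 mm⁴
Total I = 4 409 276 mm⁴.
For the y-axis: x̄ = 44.32 mm.
Repeating about the centroidal y-axis gives I_y = 7 259 176 mm⁴.

I_x ≈ 4.4 × 10⁶ mm⁴, I_y ≈ 7.3 × 10⁶ mm⁴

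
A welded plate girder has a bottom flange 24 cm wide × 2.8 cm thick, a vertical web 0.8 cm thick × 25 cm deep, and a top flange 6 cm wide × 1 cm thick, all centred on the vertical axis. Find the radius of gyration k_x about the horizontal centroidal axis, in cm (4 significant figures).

k_x ≈ 8.802 cm

Decompose the section into non-overlapping parts with the origin at the bottom-left of its bounding rectangle.
Bottom plate: 24 × 2.8, A = 67.2 cm², y = 1.4 cm, Ī = 43.904 cm⁴.
Web plate: 0.8 × 25, A = 20 cm², y = 15.3 cm, Ī = 1041.67 cm⁴.
Top plate: 6 × 1, A = 6 cm², y = 28.3 cm, Ī = 0.5 cm⁴.
Centroid: ȳ = ΣA·y / ΣA = 6.11459 cm.
Transfer each piece to the horizontal centroidal axis using Ī + A·d² with d = y − 6.11459:
  bottom plate: d = -4.71459 cm → contributes +1537.58 cm⁴
  web plate: d = 9.18541 cm → contributes +2729.1 cm⁴
  top plate: d = 22.1854 cm → contributes +2953.65 cm⁴
Total I = 7220.34 cm⁴.
Radius of gyration: k = √(I/A) = √(7220.34 / 93.2) = 8.80179 cm.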